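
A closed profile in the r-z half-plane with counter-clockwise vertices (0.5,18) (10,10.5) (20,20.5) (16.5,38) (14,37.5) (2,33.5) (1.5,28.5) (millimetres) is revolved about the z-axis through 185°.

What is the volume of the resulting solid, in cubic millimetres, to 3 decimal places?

Profile (r,z), 7 vertices: (0.5,18) (10,10.5) (20,20.5) (16.5,38) (14,37.5) (2,33.5) (1.5,28.5)
edge 0: (0.5,18)→(10,10.5)  cross = 0.5·10.5 − 10·18 = -174.7500; (r_i+r_j)·cross = 10.5·-174.7500 = -1834.8750
edge 1: (10,10.5)→(20,20.5)  cross = 10·20.5 − 20·10.5 = -5.0000; (r_i+r_j)·cross = 30·-5.0000 = -150.0000
edge 2: (20,20.5)→(16.5,38)  cross = 20·38 − 16.5·20.5 = 421.7500; (r_i+r_j)·cross = 36.5·421.7500 = 15393.8750
edge 3: (16.5,38)→(14,37.5)  cross = 16.5·37.5 − 14·38 = 86.7500; (r_i+r_j)·cross = 30.5·86.7500 = 2645.8750
edge 4: (14,37.5)→(2,33.5)  cross = 14·33.5 − 2·37.5 = 394.0000; (r_i+r_j)·cross = 16·394.0000 = 6304.0000
edge 5: (2,33.5)→(1.5,28.5)  cross = 2·28.5 − 1.5·33.5 = 6.7500; (r_i+r_j)·cross = 3.5·6.7500 = 23.6250
edge 6: (1.5,28.5)→(0.5,18)  cross = 1.5·18 − 0.5·28.5 = 12.7500; (r_i+r_j)·cross = 2·12.7500 = 25.5000
Σcross = 742.2500 → A = |Σcross|/2 = 371.1250 mm²
Σ(r_i+r_j)·cross = 22408.0000 → first moment M = |Σ|/6 = 3734.6667
R_c = M/A = 3734.6667/371.1250 = 10.0631 mm
θ = 185° = 3.228859 rad
V = θ·R_c·A = 3.228859·10.0631·371.1250 = 12058.713 mm³

Volume = 12058.713 mm³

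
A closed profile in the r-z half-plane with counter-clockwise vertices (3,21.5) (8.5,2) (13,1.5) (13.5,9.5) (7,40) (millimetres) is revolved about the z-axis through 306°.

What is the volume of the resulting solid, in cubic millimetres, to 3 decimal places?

Volume = 9284.264 mm³

Profile (r,z), 5 vertices: (3,21.5) (8.5,2) (13,1.5) (13.5,9.5) (7,40)
edge 0: (3,21.5)→(8.5,2)  cross = 3·2 − 8.5·21.5 = -176.7500; (r_i+r_j)·cross = 11.5·-176.7500 = -2032.6250
edge 1: (8.5,2)→(13,1.5)  cross = 8.5·1.5 − 13·2 = -13.2500; (r_i+r_j)·cross = 21.5·-13.2500 = -284.8750
edge 2: (13,1.5)→(13.5,9.5)  cross = 13·9.5 − 13.5·1.5 = 103.2500; (r_i+r_j)·cross = 26.5·103.2500 = 2736.1250
edge 3: (13.5,9.5)→(7,40)  cross = 13.5·40 − 7·9.5 = 473.5000; (r_i+r_j)·cross = 20.5·473.5000 = 9706.7500
edge 4: (7,40)→(3,21.5)  cross = 7·21.5 − 3·40 = 30.5000; (r_i+r_j)·cross = 10·30.5000 = 305.0000
Σcross = 417.2500 → A = |Σcross|/2 = 208.6250 mm²
Σ(r_i+r_j)·cross = 10430.3750 → first moment M = |Σ|/6 = 1738.3958
R_c = M/A = 1738.3958/208.6250 = 8.3326 mm
θ = 306° = 5.340708 rad
V = θ·R_c·A = 5.340708·8.3326·208.6250 = 9284.264 mm³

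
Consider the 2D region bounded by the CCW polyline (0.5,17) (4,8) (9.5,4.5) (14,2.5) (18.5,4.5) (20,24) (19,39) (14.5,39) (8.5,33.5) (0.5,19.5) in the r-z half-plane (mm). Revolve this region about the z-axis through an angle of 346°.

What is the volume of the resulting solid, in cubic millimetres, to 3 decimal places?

Volume = 35813.084 mm³

Profile (r,z), 10 vertices: (0.5,17) (4,8) (9.5,4.5) (14,2.5) (18.5,4.5) (20,24) (19,39) (14.5,39) (8.5,33.5) (0.5,19.5)
edge 0: (0.5,17)→(4,8)  cross = 0.5·8 − 4·17 = -64.0000; (r_i+r_j)·cross = 4.5·-64.0000 = -288.0000
edge 1: (4,8)→(9.5,4.5)  cross = 4·4.5 − 9.5·8 = -58.0000; (r_i+r_j)·cross = 13.5·-58.0000 = -783.0000
edge 2: (9.5,4.5)→(14,2.5)  cross = 9.5·2.5 − 14·4.5 = -39.2500; (r_i+r_j)·cross = 23.5·-39.2500 = -922.3750
edge 3: (14,2.5)→(18.5,4.5)  cross = 14·4.5 − 18.5·2.5 = 16.7500; (r_i+r_j)·cross = 32.5·16.7500 = 544.3750
edge 4: (18.5,4.5)→(20,24)  cross = 18.5·24 − 20·4.5 = 354.0000; (r_i+r_j)·cross = 38.5·354.0000 = 13629.0000
edge 5: (20,24)→(19,39)  cross = 20·39 − 19·24 = 324.0000; (r_i+r_j)·cross = 39·324.0000 = 12636.0000
edge 6: (19,39)→(14.5,39)  cross = 19·39 − 14.5·39 = 175.5000; (r_i+r_j)·cross = 33.5·175.5000 = 5879.2500
edge 7: (14.5,39)→(8.5,33.5)  cross = 14.5·33.5 − 8.5·39 = 154.2500; (r_i+r_j)·cross = 23·154.2500 = 3547.7500
edge 8: (8.5,33.5)→(0.5,19.5)  cross = 8.5·19.5 − 0.5·33.5 = 149.0000; (r_i+r_j)·cross = 9·149.0000 = 1341.0000
edge 9: (0.5,19.5)→(0.5,17)  cross = 0.5·17 − 0.5·19.5 = -1.2500; (r_i+r_j)·cross = 1·-1.2500 = -1.2500
Σcross = 1011.0000 → A = |Σcross|/2 = 505.5000 mm²
Σ(r_i+r_j)·cross = 35582.7500 → first moment M = |Σ|/6 = 5930.4583
R_c = M/A = 5930.4583/505.5000 = 11.7319 mm
θ = 346° = 6.038839 rad
V = θ·R_c·A = 6.038839·11.7319·505.5000 = 35813.084 mm³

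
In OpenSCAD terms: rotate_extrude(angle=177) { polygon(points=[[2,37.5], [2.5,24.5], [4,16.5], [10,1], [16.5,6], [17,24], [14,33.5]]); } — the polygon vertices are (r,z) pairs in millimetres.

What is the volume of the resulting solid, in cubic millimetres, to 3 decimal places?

Volume = 11710.252 mm³

Profile (r,z), 7 vertices: (2,37.5) (2.5,24.5) (4,16.5) (10,1) (16.5,6) (17,24) (14,33.5)
edge 0: (2,37.5)→(2.5,24.5)  cross = 2·24.5 − 2.5·37.5 = -44.7500; (r_i+r_j)·cross = 4.5·-44.7500 = -201.3750
edge 1: (2.5,24.5)→(4,16.5)  cross = 2.5·16.5 − 4·24.5 = -56.7500; (r_i+r_j)·cross = 6.5·-56.7500 = -368.8750
edge 2: (4,16.5)→(10,1)  cross = 4·1 − 10·16.5 = -161.0000; (r_i+r_j)·cross = 14·-161.0000 = -2254.0000
edge 3: (10,1)→(16.5,6)  cross = 10·6 − 16.5·1 = 43.5000; (r_i+r_j)·cross = 26.5·43.5000 = 1152.7500
edge 4: (16.5,6)→(17,24)  cross = 16.5·24 − 17·6 = 294.0000; (r_i+r_j)·cross = 33.5·294.0000 = 9849.0000
edge 5: (17,24)→(14,33.5)  cross = 17·33.5 − 14·24 = 233.5000; (r_i+r_j)·cross = 31·233.5000 = 7238.5000
edge 6: (14,33.5)→(2,37.5)  cross = 14·37.5 − 2·33.5 = 458.0000; (r_i+r_j)·cross = 16·458.0000 = 7328.0000
Σcross = 766.5000 → A = |Σcross|/2 = 383.2500 mm²
Σ(r_i+r_j)·cross = 22744.0000 → first moment M = |Σ|/6 = 3790.6667
R_c = M/A = 3790.6667/383.2500 = 9.8908 mm
θ = 177° = 3.089233 rad
V = θ·R_c·A = 3.089233·9.8908·383.2500 = 11710.252 mm³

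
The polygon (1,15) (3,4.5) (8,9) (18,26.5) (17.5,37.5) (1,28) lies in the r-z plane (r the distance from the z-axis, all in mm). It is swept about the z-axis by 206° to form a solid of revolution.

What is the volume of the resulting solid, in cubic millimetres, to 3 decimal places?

Volume = 10117.170 mm³

Profile (r,z), 6 vertices: (1,15) (3,4.5) (8,9) (18,26.5) (17.5,37.5) (1,28)
edge 0: (1,15)→(3,4.5)  cross = 1·4.5 − 3·15 = -40.5000; (r_i+r_j)·cross = 4·-40.5000 = -162.0000
edge 1: (3,4.5)→(8,9)  cross = 3·9 − 8·4.5 = -9.0000; (r_i+r_j)·cross = 11·-9.0000 = -99.0000
edge 2: (8,9)→(18,26.5)  cross = 8·26.5 − 18·9 = 50.0000; (r_i+r_j)·cross = 26·50.0000 = 1300.0000
edge 3: (18,26.5)→(17.5,37.5)  cross = 18·37.5 − 17.5·26.5 = 211.2500; (r_i+r_j)·cross = 35.5·211.2500 = 7499.3750
edge 4: (17.5,37.5)→(1,28)  cross = 17.5·28 − 1·37.5 = 452.5000; (r_i+r_j)·cross = 18.5·452.5000 = 8371.2500
edge 5: (1,28)→(1,15)  cross = 1·15 − 1·28 = -13.0000; (r_i+r_j)·cross = 2·-13.0000 = -26.0000
Σcross = 651.2500 → A = |Σcross|/2 = 325.6250 mm²
Σ(r_i+r_j)·cross = 16883.6250 → first moment M = |Σ|/6 = 2813.9375
R_c = M/A = 2813.9375/325.6250 = 8.6417 mm
θ = 206° = 3.595378 rad
V = θ·R_c·A = 3.595378·8.6417·325.6250 = 10117.170 mm³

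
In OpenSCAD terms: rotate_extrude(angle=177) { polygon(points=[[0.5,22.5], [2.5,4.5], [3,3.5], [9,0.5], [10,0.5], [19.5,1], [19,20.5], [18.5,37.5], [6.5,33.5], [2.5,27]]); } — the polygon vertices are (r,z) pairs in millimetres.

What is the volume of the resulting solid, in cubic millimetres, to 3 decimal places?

Profile (r,z), 10 vertices: (0.5,22.5) (2.5,4.5) (3,3.5) (9,0.5) (10,0.5) (19.5,1) (19,20.5) (18.5,37.5) (6.5,33.5) (2.5,27)
edge 0: (0.5,22.5)→(2.5,4.5)  cross = 0.5·4.5 − 2.5·22.5 = -54.0000; (r_i+r_j)·cross = 3·-54.0000 = -162.0000
edge 1: (2.5,4.5)→(3,3.5)  cross = 2.5·3.5 − 3·4.5 = -4.7500; (r_i+r_j)·cross = 5.5·-4.7500 = -26.1250
edge 2: (3,3.5)→(9,0.5)  cross = 3·0.5 − 9·3.5 = -30.0000; (r_i+r_j)·cross = 12·-30.0000 = -360.0000
edge 3: (9,0.5)→(10,0.5)  cross = 9·0.5 − 10·0.5 = -0.5000; (r_i+r_j)·cross = 19·-0.5000 = -9.5000
edge 4: (10,0.5)→(19.5,1)  cross = 10·1 − 19.5·0.5 = 0.2500; (r_i+r_j)·cross = 29.5·0.2500 = 7.3750
edge 5: (19.5,1)→(19,20.5)  cross = 19.5·20.5 − 19·1 = 380.7500; (r_i+r_j)·cross = 38.5·380.7500 = 14658.8750
edge 6: (19,20.5)→(18.5,37.5)  cross = 19·37.5 − 18.5·20.5 = 333.2500; (r_i+r_j)·cross = 37.5·333.2500 = 12496.8750
edge 7: (18.5,37.5)→(6.5,33.5)  cross = 18.5·33.5 − 6.5·37.5 = 376.0000; (r_i+r_j)·cross = 25·376.0000 = 9400.0000
edge 8: (6.5,33.5)→(2.5,27)  cross = 6.5·27 − 2.5·33.5 = 91.7500; (r_i+r_j)·cross = 9·91.7500 = 825.7500
edge 9: (2.5,27)→(0.5,22.5)  cross = 2.5·22.5 − 0.5·27 = 42.7500; (r_i+r_j)·cross = 3·42.7500 = 128.2500
Σcross = 1135.5000 → A = |Σcross|/2 = 567.7500 mm²
Σ(r_i+r_j)·cross = 36959.5000 → first moment M = |Σ|/6 = 6159.9167
R_c = M/A = 6159.9167/567.7500 = 10.8497 mm
θ = 177° = 3.089233 rad
V = θ·R_c·A = 3.089233·10.8497·567.7500 = 19029.416 mm³

Volume = 19029.416 mm³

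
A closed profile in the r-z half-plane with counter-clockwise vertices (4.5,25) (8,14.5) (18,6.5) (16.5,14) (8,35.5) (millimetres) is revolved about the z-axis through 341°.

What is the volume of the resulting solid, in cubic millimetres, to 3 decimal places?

Volume = 9904.905 mm³

Profile (r,z), 5 vertices: (4.5,25) (8,14.5) (18,6.5) (16.5,14) (8,35.5)
edge 0: (4.5,25)→(8,14.5)  cross = 4.5·14.5 − 8·25 = -134.7500; (r_i+r_j)·cross = 12.5·-134.7500 = -1684.3750
edge 1: (8,14.5)→(18,6.5)  cross = 8·6.5 − 18·14.5 = -209.0000; (r_i+r_j)·cross = 26·-209.0000 = -5434.0000
edge 2: (18,6.5)→(16.5,14)  cross = 18·14 − 16.5·6.5 = 144.7500; (r_i+r_j)·cross = 34.5·144.7500 = 4993.8750
edge 3: (16.5,14)→(8,35.5)  cross = 16.5·35.5 − 8·14 = 473.7500; (r_i+r_j)·cross = 24.5·473.7500 = 11606.8750
edge 4: (8,35.5)→(4.5,25)  cross = 8·25 − 4.5·35.5 = 40.2500; (r_i+r_j)·cross = 12.5·40.2500 = 503.1250
Σcross = 315.0000 → A = |Σcross|/2 = 157.5000 mm²
Σ(r_i+r_j)·cross = 9985.5000 → first moment M = |Σ|/6 = 1664.2500
R_c = M/A = 1664.2500/157.5000 = 10.5667 mm
θ = 341° = 5.951573 rad
V = θ·R_c·A = 5.951573·10.5667·157.5000 = 9904.905 mm³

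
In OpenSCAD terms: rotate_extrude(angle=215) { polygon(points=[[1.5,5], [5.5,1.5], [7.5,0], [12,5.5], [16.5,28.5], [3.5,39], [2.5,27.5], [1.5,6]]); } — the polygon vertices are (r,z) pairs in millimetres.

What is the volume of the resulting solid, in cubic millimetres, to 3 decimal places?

Volume = 11507.538 mm³

Profile (r,z), 8 vertices: (1.5,5) (5.5,1.5) (7.5,0) (12,5.5) (16.5,28.5) (3.5,39) (2.5,27.5) (1.5,6)
edge 0: (1.5,5)→(5.5,1.5)  cross = 1.5·1.5 − 5.5·5 = -25.2500; (r_i+r_j)·cross = 7·-25.2500 = -176.7500
edge 1: (5.5,1.5)→(7.5,0)  cross = 5.5·0 − 7.5·1.5 = -11.2500; (r_i+r_j)·cross = 13·-11.2500 = -146.2500
edge 2: (7.5,0)→(12,5.5)  cross = 7.5·5.5 − 12·0 = 41.2500; (r_i+r_j)·cross = 19.5·41.2500 = 804.3750
edge 3: (12,5.5)→(16.5,28.5)  cross = 12·28.5 − 16.5·5.5 = 251.2500; (r_i+r_j)·cross = 28.5·251.2500 = 7160.6250
edge 4: (16.5,28.5)→(3.5,39)  cross = 16.5·39 − 3.5·28.5 = 543.7500; (r_i+r_j)·cross = 20·543.7500 = 10875.0000
edge 5: (3.5,39)→(2.5,27.5)  cross = 3.5·27.5 − 2.5·39 = -1.2500; (r_i+r_j)·cross = 6·-1.2500 = -7.5000
edge 6: (2.5,27.5)→(1.5,6)  cross = 2.5·6 − 1.5·27.5 = -26.2500; (r_i+r_j)·cross = 4·-26.2500 = -105.0000
edge 7: (1.5,6)→(1.5,5)  cross = 1.5·5 − 1.5·6 = -1.5000; (r_i+r_j)·cross = 3·-1.5000 = -4.5000
Σcross = 770.7500 → A = |Σcross|/2 = 385.3750 mm²
Σ(r_i+r_j)·cross = 18400.0000 → first moment M = |Σ|/6 = 3066.6667
R_c = M/A = 3066.6667/385.3750 = 7.9576 mm
θ = 215° = 3.752458 rad
V = θ·R_c·A = 3.752458·7.9576·385.3750 = 11507.538 mm³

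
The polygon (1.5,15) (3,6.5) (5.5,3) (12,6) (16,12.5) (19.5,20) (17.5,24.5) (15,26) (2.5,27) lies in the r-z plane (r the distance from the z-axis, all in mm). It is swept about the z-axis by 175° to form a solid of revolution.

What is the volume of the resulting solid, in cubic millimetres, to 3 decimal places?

Profile (r,z), 9 vertices: (1.5,15) (3,6.5) (5.5,3) (12,6) (16,12.5) (19.5,20) (17.5,24.5) (15,26) (2.5,27)
edge 0: (1.5,15)→(3,6.5)  cross = 1.5·6.5 − 3·15 = -35.2500; (r_i+r_j)·cross = 4.5·-35.2500 = -158.6250
edge 1: (3,6.5)→(5.5,3)  cross = 3·3 − 5.5·6.5 = -26.7500; (r_i+r_j)·cross = 8.5·-26.7500 = -227.3750
edge 2: (5.5,3)→(12,6)  cross = 5.5·6 − 12·3 = -3.0000; (r_i+r_j)·cross = 17.5·-3.0000 = -52.5000
edge 3: (12,6)→(16,12.5)  cross = 12·12.5 − 16·6 = 54.0000; (r_i+r_j)·cross = 28·54.0000 = 1512.0000
edge 4: (16,12.5)→(19.5,20)  cross = 16·20 − 19.5·12.5 = 76.2500; (r_i+r_j)·cross = 35.5·76.2500 = 2706.8750
edge 5: (19.5,20)→(17.5,24.5)  cross = 19.5·24.5 − 17.5·20 = 127.7500; (r_i+r_j)·cross = 37·127.7500 = 4726.7500
edge 6: (17.5,24.5)→(15,26)  cross = 17.5·26 − 15·24.5 = 87.5000; (r_i+r_j)·cross = 32.5·87.5000 = 2843.7500
edge 7: (15,26)→(2.5,27)  cross = 15·27 − 2.5·26 = 340.0000; (r_i+r_j)·cross = 17.5·340.0000 = 5950.0000
edge 8: (2.5,27)→(1.5,15)  cross = 2.5·15 − 1.5·27 = -3.0000; (r_i+r_j)·cross = 4·-3.0000 = -12.0000
Σcross = 617.5000 → A = |Σcross|/2 = 308.7500 mm²
Σ(r_i+r_j)·cross = 17288.8750 → first moment M = |Σ|/6 = 2881.4792
R_c = M/A = 2881.4792/308.7500 = 9.3327 mm
θ = 175° = 3.054326 rad
V = θ·R_c·A = 3.054326·9.3327·308.7500 = 8800.977 mm³

Volume = 8800.977 mm³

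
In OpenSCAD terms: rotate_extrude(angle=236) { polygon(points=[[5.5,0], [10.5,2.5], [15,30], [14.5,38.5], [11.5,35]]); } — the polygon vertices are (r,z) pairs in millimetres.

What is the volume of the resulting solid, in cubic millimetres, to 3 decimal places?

Profile (r,z), 5 vertices: (5.5,0) (10.5,2.5) (15,30) (14.5,38.5) (11.5,35)
edge 0: (5.5,0)→(10.5,2.5)  cross = 5.5·2.5 − 10.5·0 = 13.7500; (r_i+r_j)·cross = 16·13.7500 = 220.0000
edge 1: (10.5,2.5)→(15,30)  cross = 10.5·30 − 15·2.5 = 277.5000; (r_i+r_j)·cross = 25.5·277.5000 = 7076.2500
edge 2: (15,30)→(14.5,38.5)  cross = 15·38.5 − 14.5·30 = 142.5000; (r_i+r_j)·cross = 29.5·142.5000 = 4203.7500
edge 3: (14.5,38.5)→(11.5,35)  cross = 14.5·35 − 11.5·38.5 = 64.7500; (r_i+r_j)·cross = 26·64.7500 = 1683.5000
edge 4: (11.5,35)→(5.5,0)  cross = 11.5·0 − 5.5·35 = -192.5000; (r_i+r_j)·cross = 17·-192.5000 = -3272.5000
Σcross = 306.0000 → A = |Σcross|/2 = 153.0000 mm²
Σ(r_i+r_j)·cross = 9911.0000 → first moment M = |Σ|/6 = 1651.8333
R_c = M/A = 1651.8333/153.0000 = 10.7963 mm
θ = 236° = 4.118977 rad
V = θ·R_c·A = 4.118977·10.7963·153.0000 = 6803.864 mm³

Volume = 6803.864 mm³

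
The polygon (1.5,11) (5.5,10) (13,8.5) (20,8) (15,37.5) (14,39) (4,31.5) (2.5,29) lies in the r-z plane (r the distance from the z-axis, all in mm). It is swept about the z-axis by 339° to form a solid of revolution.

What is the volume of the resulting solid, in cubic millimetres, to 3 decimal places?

Volume = 24713.422 mm³

Profile (r,z), 8 vertices: (1.5,11) (5.5,10) (13,8.5) (20,8) (15,37.5) (14,39) (4,31.5) (2.5,29)
edge 0: (1.5,11)→(5.5,10)  cross = 1.5·10 − 5.5·11 = -45.5000; (r_i+r_j)·cross = 7·-45.5000 = -318.5000
edge 1: (5.5,10)→(13,8.5)  cross = 5.5·8.5 − 13·10 = -83.2500; (r_i+r_j)·cross = 18.5·-83.2500 = -1540.1250
edge 2: (13,8.5)→(20,8)  cross = 13·8 − 20·8.5 = -66.0000; (r_i+r_j)·cross = 33·-66.0000 = -2178.0000
edge 3: (20,8)→(15,37.5)  cross = 20·37.5 − 15·8 = 630.0000; (r_i+r_j)·cross = 35·630.0000 = 22050.0000
edge 4: (15,37.5)→(14,39)  cross = 15·39 − 14·37.5 = 60.0000; (r_i+r_j)·cross = 29·60.0000 = 1740.0000
edge 5: (14,39)→(4,31.5)  cross = 14·31.5 − 4·39 = 285.0000; (r_i+r_j)·cross = 18·285.0000 = 5130.0000
edge 6: (4,31.5)→(2.5,29)  cross = 4·29 − 2.5·31.5 = 37.2500; (r_i+r_j)·cross = 6.5·37.2500 = 242.1250
edge 7: (2.5,29)→(1.5,11)  cross = 2.5·11 − 1.5·29 = -16.0000; (r_i+r_j)·cross = 4·-16.0000 = -64.0000
Σcross = 801.5000 → A = |Σcross|/2 = 400.7500 mm²
Σ(r_i+r_j)·cross = 25061.5000 → first moment M = |Σ|/6 = 4176.9167
R_c = M/A = 4176.9167/400.7500 = 10.4227 mm
θ = 339° = 5.916666 rad
V = θ·R_c·A = 5.916666·10.4227·400.7500 = 24713.422 mm³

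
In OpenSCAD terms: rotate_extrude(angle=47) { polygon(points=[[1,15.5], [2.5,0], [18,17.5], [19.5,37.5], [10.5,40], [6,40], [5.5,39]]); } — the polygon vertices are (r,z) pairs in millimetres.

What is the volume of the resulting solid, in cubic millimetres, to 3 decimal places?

Profile (r,z), 7 vertices: (1,15.5) (2.5,0) (18,17.5) (19.5,37.5) (10.5,40) (6,40) (5.5,39)
edge 0: (1,15.5)→(2.5,0)  cross = 1·0 − 2.5·15.5 = -38.7500; (r_i+r_j)·cross = 3.5·-38.7500 = -135.6250
edge 1: (2.5,0)→(18,17.5)  cross = 2.5·17.5 − 18·0 = 43.7500; (r_i+r_j)·cross = 20.5·43.7500 = 896.8750
edge 2: (18,17.5)→(19.5,37.5)  cross = 18·37.5 − 19.5·17.5 = 333.7500; (r_i+r_j)·cross = 37.5·333.7500 = 12515.6250
edge 3: (19.5,37.5)→(10.5,40)  cross = 19.5·40 − 10.5·37.5 = 386.2500; (r_i+r_j)·cross = 30·386.2500 = 11587.5000
edge 4: (10.5,40)→(6,40)  cross = 10.5·40 − 6·40 = 180.0000; (r_i+r_j)·cross = 16.5·180.0000 = 2970.0000
edge 5: (6,40)→(5.5,39)  cross = 6·39 − 5.5·40 = 14.0000; (r_i+r_j)·cross = 11.5·14.0000 = 161.0000
edge 6: (5.5,39)→(1,15.5)  cross = 5.5·15.5 − 1·39 = 46.2500; (r_i+r_j)·cross = 6.5·46.2500 = 300.6250
Σcross = 965.2500 → A = |Σcross|/2 = 482.6250 mm²
Σ(r_i+r_j)·cross = 28296.0000 → first moment M = |Σ|/6 = 4716.0000
R_c = M/A = 4716.0000/482.6250 = 9.7716 mm
θ = 47° = 0.820305 rad
V = θ·R_c·A = 0.820305·9.7716·482.6250 = 3868.557 mm³

Volume = 3868.557 mm³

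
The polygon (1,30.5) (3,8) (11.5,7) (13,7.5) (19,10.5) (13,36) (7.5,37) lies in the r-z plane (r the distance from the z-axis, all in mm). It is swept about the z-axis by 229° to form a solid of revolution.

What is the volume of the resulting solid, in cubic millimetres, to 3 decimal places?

Profile (r,z), 7 vertices: (1,30.5) (3,8) (11.5,7) (13,7.5) (19,10.5) (13,36) (7.5,37)
edge 0: (1,30.5)→(3,8)  cross = 1·8 − 3·30.5 = -83.5000; (r_i+r_j)·cross = 4·-83.5000 = -334.0000
edge 1: (3,8)→(11.5,7)  cross = 3·7 − 11.5·8 = -71.0000; (r_i+r_j)·cross = 14.5·-71.0000 = -1029.5000
edge 2: (11.5,7)→(13,7.5)  cross = 11.5·7.5 − 13·7 = -4.7500; (r_i+r_j)·cross = 24.5·-4.7500 = -116.3750
edge 3: (13,7.5)→(19,10.5)  cross = 13·10.5 − 19·7.5 = -6.0000; (r_i+r_j)·cross = 32·-6.0000 = -192.0000
edge 4: (19,10.5)→(13,36)  cross = 19·36 − 13·10.5 = 547.5000; (r_i+r_j)·cross = 32·547.5000 = 17520.0000
edge 5: (13,36)→(7.5,37)  cross = 13·37 − 7.5·36 = 211.0000; (r_i+r_j)·cross = 20.5·211.0000 = 4325.5000
edge 6: (7.5,37)→(1,30.5)  cross = 7.5·30.5 − 1·37 = 191.7500; (r_i+r_j)·cross = 8.5·191.7500 = 1629.8750
Σcross = 785.0000 → A = |Σcross|/2 = 392.5000 mm²
Σ(r_i+r_j)·cross = 21803.5000 → first moment M = |Σ|/6 = 3633.9167
R_c = M/A = 3633.9167/392.5000 = 9.2584 mm
θ = 229° = 3.996804 rad
V = θ·R_c·A = 3.996804·9.2584·392.5000 = 14524.053 mm³

Volume = 14524.053 mm³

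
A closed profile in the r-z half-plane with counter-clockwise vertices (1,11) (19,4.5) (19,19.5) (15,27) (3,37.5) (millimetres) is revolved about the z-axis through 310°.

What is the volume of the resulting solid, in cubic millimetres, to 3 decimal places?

Volume = 20637.529 mm³

Profile (r,z), 5 vertices: (1,11) (19,4.5) (19,19.5) (15,27) (3,37.5)
edge 0: (1,11)→(19,4.5)  cross = 1·4.5 − 19·11 = -204.5000; (r_i+r_j)·cross = 20·-204.5000 = -4090.0000
edge 1: (19,4.5)→(19,19.5)  cross = 19·19.5 − 19·4.5 = 285.0000; (r_i+r_j)·cross = 38·285.0000 = 10830.0000
edge 2: (19,19.5)→(15,27)  cross = 19·27 − 15·19.5 = 220.5000; (r_i+r_j)·cross = 34·220.5000 = 7497.0000
edge 3: (15,27)→(3,37.5)  cross = 15·37.5 − 3·27 = 481.5000; (r_i+r_j)·cross = 18·481.5000 = 8667.0000
edge 4: (3,37.5)→(1,11)  cross = 3·11 − 1·37.5 = -4.5000; (r_i+r_j)·cross = 4·-4.5000 = -18.0000
Σcross = 778.0000 → A = |Σcross|/2 = 389.0000 mm²
Σ(r_i+r_j)·cross = 22886.0000 → first moment M = |Σ|/6 = 3814.3333
R_c = M/A = 3814.3333/389.0000 = 9.8055 mm
θ = 310° = 5.410521 rad
V = θ·R_c·A = 5.410521·9.8055·389.0000 = 20637.529 mm³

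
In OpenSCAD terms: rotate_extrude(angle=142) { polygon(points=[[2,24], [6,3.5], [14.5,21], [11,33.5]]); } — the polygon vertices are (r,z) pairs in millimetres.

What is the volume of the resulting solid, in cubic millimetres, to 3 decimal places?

Volume = 3925.631 mm³

Profile (r,z), 4 vertices: (2,24) (6,3.5) (14.5,21) (11,33.5)
edge 0: (2,24)→(6,3.5)  cross = 2·3.5 − 6·24 = -137.0000; (r_i+r_j)·cross = 8·-137.0000 = -1096.0000
edge 1: (6,3.5)→(14.5,21)  cross = 6·21 − 14.5·3.5 = 75.2500; (r_i+r_j)·cross = 20.5·75.2500 = 1542.6250
edge 2: (14.5,21)→(11,33.5)  cross = 14.5·33.5 − 11·21 = 254.7500; (r_i+r_j)·cross = 25.5·254.7500 = 6496.1250
edge 3: (11,33.5)→(2,24)  cross = 11·24 − 2·33.5 = 197.0000; (r_i+r_j)·cross = 13·197.0000 = 2561.0000
Σcross = 390.0000 → A = |Σcross|/2 = 195.0000 mm²
Σ(r_i+r_j)·cross = 9503.7500 → first moment M = |Σ|/6 = 1583.9583
R_c = M/A = 1583.9583/195.0000 = 8.1229 mm
θ = 142° = 2.478368 rad
V = θ·R_c·A = 2.478368·8.1229·195.0000 = 3925.631 mm³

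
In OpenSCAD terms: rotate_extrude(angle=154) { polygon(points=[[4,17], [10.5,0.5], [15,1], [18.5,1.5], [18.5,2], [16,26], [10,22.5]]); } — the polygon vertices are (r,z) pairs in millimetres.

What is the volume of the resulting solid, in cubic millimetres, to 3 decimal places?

Volume = 7706.839 mm³

Profile (r,z), 7 vertices: (4,17) (10.5,0.5) (15,1) (18.5,1.5) (18.5,2) (16,26) (10,22.5)
edge 0: (4,17)→(10.5,0.5)  cross = 4·0.5 − 10.5·17 = -176.5000; (r_i+r_j)·cross = 14.5·-176.5000 = -2559.2500
edge 1: (10.5,0.5)→(15,1)  cross = 10.5·1 − 15·0.5 = 3.0000; (r_i+r_j)·cross = 25.5·3.0000 = 76.5000
edge 2: (15,1)→(18.5,1.5)  cross = 15·1.5 − 18.5·1 = 4.0000; (r_i+r_j)·cross = 33.5·4.0000 = 134.0000
edge 3: (18.5,1.5)→(18.5,2)  cross = 18.5·2 − 18.5·1.5 = 9.2500; (r_i+r_j)·cross = 37·9.2500 = 342.2500
edge 4: (18.5,2)→(16,26)  cross = 18.5·26 − 16·2 = 449.0000; (r_i+r_j)·cross = 34.5·449.0000 = 15490.5000
edge 5: (16,26)→(10,22.5)  cross = 16·22.5 − 10·26 = 100.0000; (r_i+r_j)·cross = 26·100.0000 = 2600.0000
edge 6: (10,22.5)→(4,17)  cross = 10·17 − 4·22.5 = 80.0000; (r_i+r_j)·cross = 14·80.0000 = 1120.0000
Σcross = 468.7500 → A = |Σcross|/2 = 234.3750 mm²
Σ(r_i+r_j)·cross = 17204.0000 → first moment M = |Σ|/6 = 2867.3333
R_c = M/A = 2867.3333/234.3750 = 12.2340 mm
θ = 154° = 2.687807 rad
V = θ·R_c·A = 2.687807·12.2340·234.3750 = 7706.839 mm³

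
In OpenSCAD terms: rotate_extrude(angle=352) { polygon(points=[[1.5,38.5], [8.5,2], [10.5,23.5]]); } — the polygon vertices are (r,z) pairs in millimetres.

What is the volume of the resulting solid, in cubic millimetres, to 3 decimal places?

Volume = 4691.375 mm³

Profile (r,z), 3 vertices: (1.5,38.5) (8.5,2) (10.5,23.5)
edge 0: (1.5,38.5)→(8.5,2)  cross = 1.5·2 − 8.5·38.5 = -324.2500; (r_i+r_j)·cross = 10·-324.2500 = -3242.5000
edge 1: (8.5,2)→(10.5,23.5)  cross = 8.5·23.5 − 10.5·2 = 178.7500; (r_i+r_j)·cross = 19·178.7500 = 3396.2500
edge 2: (10.5,23.5)→(1.5,38.5)  cross = 10.5·38.5 − 1.5·23.5 = 369.0000; (r_i+r_j)·cross = 12·369.0000 = 4428.0000
Σcross = 223.5000 → A = |Σcross|/2 = 111.7500 mm²
Σ(r_i+r_j)·cross = 4581.7500 → first moment M = |Σ|/6 = 763.6250
R_c = M/A = 763.6250/111.7500 = 6.8333 mm
θ = 352° = 6.143559 rad
V = θ·R_c·A = 6.143559·6.8333·111.7500 = 4691.375 mm³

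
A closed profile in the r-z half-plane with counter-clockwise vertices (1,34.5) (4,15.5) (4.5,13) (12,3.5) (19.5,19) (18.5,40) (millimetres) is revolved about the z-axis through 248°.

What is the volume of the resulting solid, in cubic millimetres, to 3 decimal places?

Volume = 21572.467 mm³

Profile (r,z), 6 vertices: (1,34.5) (4,15.5) (4.5,13) (12,3.5) (19.5,19) (18.5,40)
edge 0: (1,34.5)→(4,15.5)  cross = 1·15.5 − 4·34.5 = -122.5000; (r_i+r_j)·cross = 5·-122.5000 = -612.5000
edge 1: (4,15.5)→(4.5,13)  cross = 4·13 − 4.5·15.5 = -17.7500; (r_i+r_j)·cross = 8.5·-17.7500 = -150.8750
edge 2: (4.5,13)→(12,3.5)  cross = 4.5·3.5 − 12·13 = -140.2500; (r_i+r_j)·cross = 16.5·-140.2500 = -2314.1250
edge 3: (12,3.5)→(19.5,19)  cross = 12·19 − 19.5·3.5 = 159.7500; (r_i+r_j)·cross = 31.5·159.7500 = 5032.1250
edge 4: (19.5,19)→(18.5,40)  cross = 19.5·40 − 18.5·19 = 428.5000; (r_i+r_j)·cross = 38·428.5000 = 16283.0000
edge 5: (18.5,40)→(1,34.5)  cross = 18.5·34.5 − 1·40 = 598.2500; (r_i+r_j)·cross = 19.5·598.2500 = 11665.8750
Σcross = 906.0000 → A = |Σcross|/2 = 453.0000 mm²
Σ(r_i+r_j)·cross = 29903.5000 → first moment M = |Σ|/6 = 4983.9167
R_c = M/A = 4983.9167/453.0000 = 11.0020 mm
θ = 248° = 4.328417 rad
V = θ·R_c·A = 4.328417·11.0020·453.0000 = 21572.467 mm³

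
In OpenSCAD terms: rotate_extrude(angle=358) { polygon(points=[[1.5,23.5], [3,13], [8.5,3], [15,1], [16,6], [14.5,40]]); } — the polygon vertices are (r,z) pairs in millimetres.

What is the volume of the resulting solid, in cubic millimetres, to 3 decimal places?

Profile (r,z), 6 vertices: (1.5,23.5) (3,13) (8.5,3) (15,1) (16,6) (14.5,40)
edge 0: (1.5,23.5)→(3,13)  cross = 1.5·13 − 3·23.5 = -51.0000; (r_i+r_j)·cross = 4.5·-51.0000 = -229.5000
edge 1: (3,13)→(8.5,3)  cross = 3·3 − 8.5·13 = -101.5000; (r_i+r_j)·cross = 11.5·-101.5000 = -1167.2500
edge 2: (8.5,3)→(15,1)  cross = 8.5·1 − 15·3 = -36.5000; (r_i+r_j)·cross = 23.5·-36.5000 = -857.7500
edge 3: (15,1)→(16,6)  cross = 15·6 − 16·1 = 74.0000; (r_i+r_j)·cross = 31·74.0000 = 2294.0000
edge 4: (16,6)→(14.5,40)  cross = 16·40 − 14.5·6 = 553.0000; (r_i+r_j)·cross = 30.5·553.0000 = 16866.5000
edge 5: (14.5,40)→(1.5,23.5)  cross = 14.5·23.5 − 1.5·40 = 280.7500; (r_i+r_j)·cross = 16·280.7500 = 4492.0000
Σcross = 718.7500 → A = |Σcross|/2 = 359.3750 mm²
Σ(r_i+r_j)·cross = 21398.0000 → first moment M = |Σ|/6 = 3566.3333
R_c = M/A = 3566.3333/359.3750 = 9.9237 mm
θ = 358° = 6.248279 rad
V = θ·R_c·A = 6.248279·9.9237·359.3750 = 22283.445 mm³

Volume = 22283.445 mm³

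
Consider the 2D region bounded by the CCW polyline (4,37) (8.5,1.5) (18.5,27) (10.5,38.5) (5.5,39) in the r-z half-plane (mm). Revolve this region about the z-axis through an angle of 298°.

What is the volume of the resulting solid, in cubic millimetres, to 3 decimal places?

Profile (r,z), 5 vertices: (4,37) (8.5,1.5) (18.5,27) (10.5,38.5) (5.5,39)
edge 0: (4,37)→(8.5,1.5)  cross = 4·1.5 − 8.5·37 = -308.5000; (r_i+r_j)·cross = 12.5·-308.5000 = -3856.2500
edge 1: (8.5,1.5)→(18.5,27)  cross = 8.5·27 − 18.5·1.5 = 201.7500; (r_i+r_j)·cross = 27·201.7500 = 5447.2500
edge 2: (18.5,27)→(10.5,38.5)  cross = 18.5·38.5 − 10.5·27 = 428.7500; (r_i+r_j)·cross = 29·428.7500 = 12433.7500
edge 3: (10.5,38.5)→(5.5,39)  cross = 10.5·39 − 5.5·38.5 = 197.7500; (r_i+r_j)·cross = 16·197.7500 = 3164.0000
edge 4: (5.5,39)→(4,37)  cross = 5.5·37 − 4·39 = 47.5000; (r_i+r_j)·cross = 9.5·47.5000 = 451.2500
Σcross = 567.2500 → A = |Σcross|/2 = 283.6250 mm²
Σ(r_i+r_j)·cross = 17640.0000 → first moment M = |Σ|/6 = 2940.0000
R_c = M/A = 2940.0000/283.6250 = 10.3658 mm
θ = 298° = 5.201081 rad
V = θ·R_c·A = 5.201081·10.3658·283.6250 = 15291.179 mm³

Volume = 15291.179 mm³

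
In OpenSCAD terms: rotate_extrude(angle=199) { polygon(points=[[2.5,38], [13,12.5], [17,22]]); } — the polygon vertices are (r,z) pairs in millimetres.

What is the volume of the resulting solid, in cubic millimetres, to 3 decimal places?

Profile (r,z), 3 vertices: (2.5,38) (13,12.5) (17,22)
edge 0: (2.5,38)→(13,12.5)  cross = 2.5·12.5 − 13·38 = -462.7500; (r_i+r_j)·cross = 15.5·-462.7500 = -7172.6250
edge 1: (13,12.5)→(17,22)  cross = 13·22 − 17·12.5 = 73.5000; (r_i+r_j)·cross = 30·73.5000 = 2205.0000
edge 2: (17,22)→(2.5,38)  cross = 17·38 − 2.5·22 = 591.0000; (r_i+r_j)·cross = 19.5·591.0000 = 11524.5000
Σcross = 201.7500 → A = |Σcross|/2 = 100.8750 mm²
Σ(r_i+r_j)·cross = 6556.8750 → first moment M = |Σ|/6 = 1092.8125
R_c = M/A = 1092.8125/100.8750 = 10.8333 mm
θ = 199° = 3.473205 rad
V = θ·R_c·A = 3.473205·10.8333·100.8750 = 3795.562 mm³

Volume = 3795.562 mm³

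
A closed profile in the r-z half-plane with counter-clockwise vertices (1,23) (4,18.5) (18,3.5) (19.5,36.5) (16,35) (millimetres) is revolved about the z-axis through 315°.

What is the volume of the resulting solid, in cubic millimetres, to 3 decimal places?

Volume = 21854.048 mm³

Profile (r,z), 5 vertices: (1,23) (4,18.5) (18,3.5) (19.5,36.5) (16,35)
edge 0: (1,23)→(4,18.5)  cross = 1·18.5 − 4·23 = -73.5000; (r_i+r_j)·cross = 5·-73.5000 = -367.5000
edge 1: (4,18.5)→(18,3.5)  cross = 4·3.5 − 18·18.5 = -319.0000; (r_i+r_j)·cross = 22·-319.0000 = -7018.0000
edge 2: (18,3.5)→(19.5,36.5)  cross = 18·36.5 − 19.5·3.5 = 588.7500; (r_i+r_j)·cross = 37.5·588.7500 = 22078.1250
edge 3: (19.5,36.5)→(16,35)  cross = 19.5·35 − 16·36.5 = 98.5000; (r_i+r_j)·cross = 35.5·98.5000 = 3496.7500
edge 4: (16,35)→(1,23)  cross = 16·23 − 1·35 = 333.0000; (r_i+r_j)·cross = 17·333.0000 = 5661.0000
Σcross = 627.7500 → A = |Σcross|/2 = 313.8750 mm²
Σ(r_i+r_j)·cross = 23850.3750 → first moment M = |Σ|/6 = 3975.0625
R_c = M/A = 3975.0625/313.8750 = 12.6645 mm
θ = 315° = 5.497787 rad
V = θ·R_c·A = 5.497787·12.6645·313.8750 = 21854.048 mm³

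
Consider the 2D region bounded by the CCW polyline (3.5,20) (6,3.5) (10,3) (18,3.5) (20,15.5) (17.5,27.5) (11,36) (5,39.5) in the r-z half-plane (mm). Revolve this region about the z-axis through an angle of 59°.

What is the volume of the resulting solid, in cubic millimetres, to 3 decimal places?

Volume = 5088.331 mm³

Profile (r,z), 8 vertices: (3.5,20) (6,3.5) (10,3) (18,3.5) (20,15.5) (17.5,27.5) (11,36) (5,39.5)
edge 0: (3.5,20)→(6,3.5)  cross = 3.5·3.5 − 6·20 = -107.7500; (r_i+r_j)·cross = 9.5·-107.7500 = -1023.6250
edge 1: (6,3.5)→(10,3)  cross = 6·3 − 10·3.5 = -17.0000; (r_i+r_j)·cross = 16·-17.0000 = -272.0000
edge 2: (10,3)→(18,3.5)  cross = 10·3.5 − 18·3 = -19.0000; (r_i+r_j)·cross = 28·-19.0000 = -532.0000
edge 3: (18,3.5)→(20,15.5)  cross = 18·15.5 − 20·3.5 = 209.0000; (r_i+r_j)·cross = 38·209.0000 = 7942.0000
edge 4: (20,15.5)→(17.5,27.5)  cross = 20·27.5 − 17.5·15.5 = 278.7500; (r_i+r_j)·cross = 37.5·278.7500 = 10453.1250
edge 5: (17.5,27.5)→(11,36)  cross = 17.5·36 − 11·27.5 = 327.5000; (r_i+r_j)·cross = 28.5·327.5000 = 9333.7500
edge 6: (11,36)→(5,39.5)  cross = 11·39.5 − 5·36 = 254.5000; (r_i+r_j)·cross = 16·254.5000 = 4072.0000
edge 7: (5,39.5)→(3.5,20)  cross = 5·20 − 3.5·39.5 = -38.2500; (r_i+r_j)·cross = 8.5·-38.2500 = -325.1250
Σcross = 887.7500 → A = |Σcross|/2 = 443.8750 mm²
Σ(r_i+r_j)·cross = 29648.1250 → first moment M = |Σ|/6 = 4941.3542
R_c = M/A = 4941.3542/443.8750 = 11.1323 mm
θ = 59° = 1.029744 rad
V = θ·R_c·A = 1.029744·11.1323·443.8750 = 5088.331 mm³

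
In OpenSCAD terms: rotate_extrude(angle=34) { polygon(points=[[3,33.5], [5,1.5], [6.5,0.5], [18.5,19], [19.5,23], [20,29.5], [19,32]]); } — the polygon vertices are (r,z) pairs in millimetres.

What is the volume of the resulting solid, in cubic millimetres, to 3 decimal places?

Volume = 2284.908 mm³

Profile (r,z), 7 vertices: (3,33.5) (5,1.5) (6.5,0.5) (18.5,19) (19.5,23) (20,29.5) (19,32)
edge 0: (3,33.5)→(5,1.5)  cross = 3·1.5 − 5·33.5 = -163.0000; (r_i+r_j)·cross = 8·-163.0000 = -1304.0000
edge 1: (5,1.5)→(6.5,0.5)  cross = 5·0.5 − 6.5·1.5 = -7.2500; (r_i+r_j)·cross = 11.5·-7.2500 = -83.3750
edge 2: (6.5,0.5)→(18.5,19)  cross = 6.5·19 − 18.5·0.5 = 114.2500; (r_i+r_j)·cross = 25·114.2500 = 2856.2500
edge 3: (18.5,19)→(19.5,23)  cross = 18.5·23 − 19.5·19 = 55.0000; (r_i+r_j)·cross = 38·55.0000 = 2090.0000
edge 4: (19.5,23)→(20,29.5)  cross = 19.5·29.5 − 20·23 = 115.2500; (r_i+r_j)·cross = 39.5·115.2500 = 4552.3750
edge 5: (20,29.5)→(19,32)  cross = 20·32 − 19·29.5 = 79.5000; (r_i+r_j)·cross = 39·79.5000 = 3100.5000
edge 6: (19,32)→(3,33.5)  cross = 19·33.5 − 3·32 = 540.5000; (r_i+r_j)·cross = 22·540.5000 = 11891.0000
Σcross = 734.2500 → A = |Σcross|/2 = 367.1250 mm²
Σ(r_i+r_j)·cross = 23102.7500 → first moment M = |Σ|/6 = 3850.4583
R_c = M/A = 3850.4583/367.1250 = 10.4881 mm
θ = 34° = 0.593412 rad
V = θ·R_c·A = 0.593412·10.4881·367.1250 = 2284.908 mm³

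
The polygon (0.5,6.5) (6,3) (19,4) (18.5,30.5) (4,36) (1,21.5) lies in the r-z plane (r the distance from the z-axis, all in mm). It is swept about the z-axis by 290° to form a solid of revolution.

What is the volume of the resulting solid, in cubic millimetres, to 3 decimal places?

Profile (r,z), 6 vertices: (0.5,6.5) (6,3) (19,4) (18.5,30.5) (4,36) (1,21.5)
edge 0: (0.5,6.5)→(6,3)  cross = 0.5·3 − 6·6.5 = -37.5000; (r_i+r_j)·cross = 6.5·-37.5000 = -243.7500
edge 1: (6,3)→(19,4)  cross = 6·4 − 19·3 = -33.0000; (r_i+r_j)·cross = 25·-33.0000 = -825.0000
edge 2: (19,4)→(18.5,30.5)  cross = 19·30.5 − 18.5·4 = 505.5000; (r_i+r_j)·cross = 37.5·505.5000 = 18956.2500
edge 3: (18.5,30.5)→(4,36)  cross = 18.5·36 − 4·30.5 = 544.0000; (r_i+r_j)·cross = 22.5·544.0000 = 12240.0000
edge 4: (4,36)→(1,21.5)  cross = 4·21.5 − 1·36 = 50.0000; (r_i+r_j)·cross = 5·50.0000 = 250.0000
edge 5: (1,21.5)→(0.5,6.5)  cross = 1·6.5 − 0.5·21.5 = -4.2500; (r_i+r_j)·cross = 1.5·-4.2500 = -6.3750
Σcross = 1024.7500 → A = |Σcross|/2 = 512.3750 mm²
Σ(r_i+r_j)·cross = 30371.1250 → first moment M = |Σ|/6 = 5061.8542
R_c = M/A = 5061.8542/512.3750 = 9.8792 mm
θ = 290° = 5.061455 rad
V = θ·R_c·A = 5.061455·9.8792·512.3750 = 25620.346 mm³

Volume = 25620.346 mm³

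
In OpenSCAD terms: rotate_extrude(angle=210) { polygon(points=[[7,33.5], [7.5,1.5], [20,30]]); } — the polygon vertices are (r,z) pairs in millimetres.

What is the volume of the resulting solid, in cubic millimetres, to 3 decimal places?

Profile (r,z), 3 vertices: (7,33.5) (7.5,1.5) (20,30)
edge 0: (7,33.5)→(7.5,1.5)  cross = 7·1.5 − 7.5·33.5 = -240.7500; (r_i+r_j)·cross = 14.5·-240.7500 = -3490.8750
edge 1: (7.5,1.5)→(20,30)  cross = 7.5·30 − 20·1.5 = 195.0000; (r_i+r_j)·cross = 27.5·195.0000 = 5362.5000
edge 2: (20,30)→(7,33.5)  cross = 20·33.5 − 7·30 = 460.0000; (r_i+r_j)·cross = 27·460.0000 = 12420.0000
Σcross = 414.2500 → A = |Σcross|/2 = 207.1250 mm²
Σ(r_i+r_j)·cross = 14291.6250 → first moment M = |Σ|/6 = 2381.9375
R_c = M/A = 2381.9375/207.1250 = 11.5000 mm
θ = 210° = 3.665191 rad
V = θ·R_c·A = 3.665191·11.5000·207.1250 = 8730.257 mm³

Volume = 8730.257 mm³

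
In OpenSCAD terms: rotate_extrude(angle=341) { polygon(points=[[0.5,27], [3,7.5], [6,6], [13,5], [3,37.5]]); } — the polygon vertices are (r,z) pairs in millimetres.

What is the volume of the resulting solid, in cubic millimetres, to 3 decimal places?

Volume = 6301.228 mm³

Profile (r,z), 5 vertices: (0.5,27) (3,7.5) (6,6) (13,5) (3,37.5)
edge 0: (0.5,27)→(3,7.5)  cross = 0.5·7.5 − 3·27 = -77.2500; (r_i+r_j)·cross = 3.5·-77.2500 = -270.3750
edge 1: (3,7.5)→(6,6)  cross = 3·6 − 6·7.5 = -27.0000; (r_i+r_j)·cross = 9·-27.0000 = -243.0000
edge 2: (6,6)→(13,5)  cross = 6·5 − 13·6 = -48.0000; (r_i+r_j)·cross = 19·-48.0000 = -912.0000
edge 3: (13,5)→(3,37.5)  cross = 13·37.5 − 3·5 = 472.5000; (r_i+r_j)·cross = 16·472.5000 = 7560.0000
edge 4: (3,37.5)→(0.5,27)  cross = 3·27 − 0.5·37.5 = 62.2500; (r_i+r_j)·cross = 3.5·62.2500 = 217.8750
Σcross = 382.5000 → A = |Σcross|/2 = 191.2500 mm²
Σ(r_i+r_j)·cross = 6352.5000 → first moment M = |Σ|/6 = 1058.7500
R_c = M/A = 1058.7500/191.2500 = 5.5359 mm
θ = 341° = 5.951573 rad
V = θ·R_c·A = 5.951573·5.5359·191.2500 = 6301.228 mm³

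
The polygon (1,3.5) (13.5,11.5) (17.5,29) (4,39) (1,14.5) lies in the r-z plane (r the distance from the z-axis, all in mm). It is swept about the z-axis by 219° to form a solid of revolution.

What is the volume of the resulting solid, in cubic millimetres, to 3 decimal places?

Profile (r,z), 5 vertices: (1,3.5) (13.5,11.5) (17.5,29) (4,39) (1,14.5)
edge 0: (1,3.5)→(13.5,11.5)  cross = 1·11.5 − 13.5·3.5 = -35.7500; (r_i+r_j)·cross = 14.5·-35.7500 = -518.3750
edge 1: (13.5,11.5)→(17.5,29)  cross = 13.5·29 − 17.5·11.5 = 190.2500; (r_i+r_j)·cross = 31·190.2500 = 5897.7500
edge 2: (17.5,29)→(4,39)  cross = 17.5·39 − 4·29 = 566.5000; (r_i+r_j)·cross = 21.5·566.5000 = 12179.7500
edge 3: (4,39)→(1,14.5)  cross = 4·14.5 − 1·39 = 19.0000; (r_i+r_j)·cross = 5·19.0000 = 95.0000
edge 4: (1,14.5)→(1,3.5)  cross = 1·3.5 − 1·14.5 = -11.0000; (r_i+r_j)·cross = 2·-11.0000 = -22.0000
Σcross = 729.0000 → A = |Σcross|/2 = 364.5000 mm²
Σ(r_i+r_j)·cross = 17632.1250 → first moment M = |Σ|/6 = 2938.6875
R_c = M/A = 2938.6875/364.5000 = 8.0622 mm
θ = 219° = 3.822271 rad
V = θ·R_c·A = 3.822271·8.0622·364.5000 = 11232.460 mm³

Volume = 11232.460 mm³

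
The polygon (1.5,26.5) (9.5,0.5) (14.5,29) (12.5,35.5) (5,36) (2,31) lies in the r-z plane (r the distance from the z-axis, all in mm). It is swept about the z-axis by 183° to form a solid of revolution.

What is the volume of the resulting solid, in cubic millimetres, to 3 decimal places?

Volume = 7005.536 mm³

Profile (r,z), 6 vertices: (1.5,26.5) (9.5,0.5) (14.5,29) (12.5,35.5) (5,36) (2,31)
edge 0: (1.5,26.5)→(9.5,0.5)  cross = 1.5·0.5 − 9.5·26.5 = -251.0000; (r_i+r_j)·cross = 11·-251.0000 = -2761.0000
edge 1: (9.5,0.5)→(14.5,29)  cross = 9.5·29 − 14.5·0.5 = 268.2500; (r_i+r_j)·cross = 24·268.2500 = 6438.0000
edge 2: (14.5,29)→(12.5,35.5)  cross = 14.5·35.5 − 12.5·29 = 152.2500; (r_i+r_j)·cross = 27·152.2500 = 4110.7500
edge 3: (12.5,35.5)→(5,36)  cross = 12.5·36 − 5·35.5 = 272.5000; (r_i+r_j)·cross = 17.5·272.5000 = 4768.7500
edge 4: (5,36)→(2,31)  cross = 5·31 − 2·36 = 83.0000; (r_i+r_j)·cross = 7·83.0000 = 581.0000
edge 5: (2,31)→(1.5,26.5)  cross = 2·26.5 − 1.5·31 = 6.5000; (r_i+r_j)·cross = 3.5·6.5000 = 22.7500
Σcross = 531.5000 → A = |Σcross|/2 = 265.7500 mm²
Σ(r_i+r_j)·cross = 13160.2500 → first moment M = |Σ|/6 = 2193.3750
R_c = M/A = 2193.3750/265.7500 = 8.2535 mm
θ = 183° = 3.193953 rad
V = θ·R_c·A = 3.193953·8.2535·265.7500 = 7005.536 mm³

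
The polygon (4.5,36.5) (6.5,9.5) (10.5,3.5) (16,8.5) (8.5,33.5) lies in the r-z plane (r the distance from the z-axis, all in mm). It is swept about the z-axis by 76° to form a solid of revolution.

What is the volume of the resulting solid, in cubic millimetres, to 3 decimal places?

Profile (r,z), 5 vertices: (4.5,36.5) (6.5,9.5) (10.5,3.5) (16,8.5) (8.5,33.5)
edge 0: (4.5,36.5)→(6.5,9.5)  cross = 4.5·9.5 − 6.5·36.5 = -194.5000; (r_i+r_j)·cross = 11·-194.5000 = -2139.5000
edge 1: (6.5,9.5)→(10.5,3.5)  cross = 6.5·3.5 − 10.5·9.5 = -77.0000; (r_i+r_j)·cross = 17·-77.0000 = -1309.0000
edge 2: (10.5,3.5)→(16,8.5)  cross = 10.5·8.5 − 16·3.5 = 33.2500; (r_i+r_j)·cross = 26.5·33.2500 = 881.1250
edge 3: (16,8.5)→(8.5,33.5)  cross = 16·33.5 − 8.5·8.5 = 463.7500; (r_i+r_j)·cross = 24.5·463.7500 = 11361.8750
edge 4: (8.5,33.5)→(4.5,36.5)  cross = 8.5·36.5 − 4.5·33.5 = 159.5000; (r_i+r_j)·cross = 13·159.5000 = 2073.5000
Σcross = 385.0000 → A = |Σcross|/2 = 192.5000 mm²
Σ(r_i+r_j)·cross = 10868.0000 → first moment M = |Σ|/6 = 1811.3333
R_c = M/A = 1811.3333/192.5000 = 9.4095 mm
θ = 76° = 1.326450 rad
V = θ·R_c·A = 1.326450·9.4095·192.5000 = 2402.644 mm³

Volume = 2402.644 mm³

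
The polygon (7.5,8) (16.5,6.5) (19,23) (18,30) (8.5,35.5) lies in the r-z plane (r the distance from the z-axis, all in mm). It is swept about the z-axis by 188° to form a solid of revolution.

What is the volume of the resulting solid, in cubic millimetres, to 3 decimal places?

Profile (r,z), 5 vertices: (7.5,8) (16.5,6.5) (19,23) (18,30) (8.5,35.5)
edge 0: (7.5,8)→(16.5,6.5)  cross = 7.5·6.5 − 16.5·8 = -83.2500; (r_i+r_j)·cross = 24·-83.2500 = -1998.0000
edge 1: (16.5,6.5)→(19,23)  cross = 16.5·23 − 19·6.5 = 256.0000; (r_i+r_j)·cross = 35.5·256.0000 = 9088.0000
edge 2: (19,23)→(18,30)  cross = 19·30 − 18·23 = 156.0000; (r_i+r_j)·cross = 37·156.0000 = 5772.0000
edge 3: (18,30)→(8.5,35.5)  cross = 18·35.5 − 8.5·30 = 384.0000; (r_i+r_j)·cross = 26.5·384.0000 = 10176.0000
edge 4: (8.5,35.5)→(7.5,8)  cross = 8.5·8 − 7.5·35.5 = -198.2500; (r_i+r_j)·cross = 16·-198.2500 = -3172.0000
Σcross = 514.5000 → A = |Σcross|/2 = 257.2500 mm²
Σ(r_i+r_j)·cross = 19866.0000 → first moment M = |Σ|/6 = 3311.0000
R_c = M/A = 3311.0000/257.2500 = 12.8707 mm
θ = 188° = 3.281219 rad
V = θ·R_c·A = 3.281219·12.8707·257.2500 = 10864.116 mm³

Volume = 10864.116 mm³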